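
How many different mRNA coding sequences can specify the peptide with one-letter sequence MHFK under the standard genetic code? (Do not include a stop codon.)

Met: 1 codon.
His: 2 codons.
Phe: 2 codons.
Lys: 2 codons.
1 × 2 × 2 × 2 = 8.

8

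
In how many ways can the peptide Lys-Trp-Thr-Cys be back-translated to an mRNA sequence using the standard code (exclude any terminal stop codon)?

Lys: 2 codons.
Trp: 1 codon.
Thr: 4 codons.
Cys: 2 codons.
2 × 1 × 4 × 2 = 16.

16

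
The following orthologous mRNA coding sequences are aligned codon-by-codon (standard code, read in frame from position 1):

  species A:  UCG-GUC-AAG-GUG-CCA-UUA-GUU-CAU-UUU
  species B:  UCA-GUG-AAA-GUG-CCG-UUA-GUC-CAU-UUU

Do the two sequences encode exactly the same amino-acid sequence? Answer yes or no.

yes

Codon 1: UCG Ser / UCA Ser — synonymous.
Codon 2: GUC Val / GUG Val — synonymous.
Codon 3: AAG Lys / AAA Lys — synonymous.
Codon 4: GUG Val / GUG Val — identical.
Codon 5: CCA Pro / CCG Pro — synonymous.
Codon 6: UUA Leu / UUA Leu — identical.
Codon 7: GUU Val / GUC Val — synonymous.
Codon 8: CAU His / CAU His — identical.
Codon 9: UUU Phe / UUU Phe — identical.
Nonsynonymous differences: 0 → same protein.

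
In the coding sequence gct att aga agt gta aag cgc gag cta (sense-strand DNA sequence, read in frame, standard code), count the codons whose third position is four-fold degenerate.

Codon 1 GCT (Ala): third position 4-fold.
Codon 2 ATT (Ile): third position 3-fold.
Codon 3 AGA (Arg): third position 2-fold.
Codon 4 AGT (Ser): third position 2-fold.
Codon 5 GTA (Val): third position 4-fold.
Codon 6 AAG (Lys): third position 2-fold.
Codon 7 CGC (Arg): third position 4-fold.
Codon 8 GAG (Glu): third position 2-fold.
Codon 9 CTA (Leu): third position 4-fold.
Four-fold degenerate third positions: 4.

4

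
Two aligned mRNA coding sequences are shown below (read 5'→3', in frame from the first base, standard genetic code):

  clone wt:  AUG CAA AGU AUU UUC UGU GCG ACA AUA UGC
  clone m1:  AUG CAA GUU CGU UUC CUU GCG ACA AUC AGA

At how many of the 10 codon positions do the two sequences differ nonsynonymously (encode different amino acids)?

4

Codon 1: AUG Met / AUG Met — identical.
Codon 2: CAA Gln / CAA Gln — identical.
Codon 3: AGU Ser / GUU Val — nonsynonymous.
Codon 4: AUU Ile / CGU Arg — nonsynonymous.
Codon 5: UUC Phe / UUC Phe — identical.
Codon 6: UGU Cys / CUU Leu — nonsynonymous.
Codon 7: GCG Ala / GCG Ala — identical.
Codon 8: ACA Thr / ACA Thr — identical.
Codon 9: AUA Ile / AUC Ile — synonymous.
Codon 10: UGC Cys / AGA Arg — nonsynonymous.
Nonsynonymous differences: 4.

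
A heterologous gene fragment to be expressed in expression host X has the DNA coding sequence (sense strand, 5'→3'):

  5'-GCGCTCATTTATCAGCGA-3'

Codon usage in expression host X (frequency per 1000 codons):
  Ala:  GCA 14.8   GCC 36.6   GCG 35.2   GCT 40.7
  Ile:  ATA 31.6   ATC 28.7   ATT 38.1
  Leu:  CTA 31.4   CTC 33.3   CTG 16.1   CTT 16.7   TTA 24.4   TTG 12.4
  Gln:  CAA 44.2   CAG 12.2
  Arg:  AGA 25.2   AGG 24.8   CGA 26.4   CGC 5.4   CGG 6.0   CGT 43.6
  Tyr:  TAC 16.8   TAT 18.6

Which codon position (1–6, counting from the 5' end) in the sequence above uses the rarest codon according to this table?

Codon 1 GCG (Ala): 35.2 per 1000.
Codon 2 CTC (Leu): 33.3 per 1000.
Codon 3 ATT (Ile): 38.1 per 1000.
Codon 4 TAT (Tyr): 18.6 per 1000.
Codon 5 CAG (Gln): 12.2 per 1000.
Codon 6 CGA (Arg): 26.4 per 1000.
Lowest frequency is 12.2 at codon 5.

5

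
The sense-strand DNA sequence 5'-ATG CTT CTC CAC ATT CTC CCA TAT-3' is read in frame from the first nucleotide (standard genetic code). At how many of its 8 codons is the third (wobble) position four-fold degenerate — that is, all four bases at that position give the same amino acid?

Codon 1 ATG (Met): third position 1-fold.
Codon 2 CTT (Leu): third position 4-fold.
Codon 3 CTC (Leu): third position 4-fold.
Codon 4 CAC (His): third position 2-fold.
Codon 5 ATT (Ile): third position 3-fold.
Codon 6 CTC (Leu): third position 4-fold.
Codon 7 CCA (Pro): third position 4-fold.
Codon 8 TAT (Tyr): third position 2-fold.
Four-fold degenerate third positions: 4.

4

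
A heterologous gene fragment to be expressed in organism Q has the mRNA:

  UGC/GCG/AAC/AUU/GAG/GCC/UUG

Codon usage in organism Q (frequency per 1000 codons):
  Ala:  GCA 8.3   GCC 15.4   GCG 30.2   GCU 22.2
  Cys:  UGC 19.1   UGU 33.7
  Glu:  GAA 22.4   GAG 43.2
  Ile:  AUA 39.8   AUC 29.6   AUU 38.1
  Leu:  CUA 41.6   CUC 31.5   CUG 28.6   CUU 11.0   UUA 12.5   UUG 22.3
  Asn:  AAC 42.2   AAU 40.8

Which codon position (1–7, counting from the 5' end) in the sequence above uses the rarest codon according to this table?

Codon 1 UGC (Cys): 19.1 per 1000.
Codon 2 GCG (Ala): 30.2 per 1000.
Codon 3 AAC (Asn): 42.2 per 1000.
Codon 4 AUU (Ile): 38.1 per 1000.
Codon 5 GAG (Glu): 43.2 per 1000.
Codon 6 GCC (Ala): 15.4 per 1000.
Codon 7 UUG (Leu): 22.3 per 1000.
Lowest frequency is 15.4 at codon 6.

6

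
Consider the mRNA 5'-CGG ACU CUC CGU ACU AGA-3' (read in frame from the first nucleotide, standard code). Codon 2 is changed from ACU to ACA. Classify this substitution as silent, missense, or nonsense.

silent

Position 6 falls in codon 2: ACU → Thr.
After the substitution the codon is ACA → Thr.
Both encode Thr, so the change is synonymous.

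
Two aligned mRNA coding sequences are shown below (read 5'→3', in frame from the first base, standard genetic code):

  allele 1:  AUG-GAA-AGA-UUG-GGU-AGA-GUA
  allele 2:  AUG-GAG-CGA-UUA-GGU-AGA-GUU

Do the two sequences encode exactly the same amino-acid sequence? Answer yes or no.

Codon 1: AUG Met / AUG Met — identical.
Codon 2: GAA Glu / GAG Glu — synonymous.
Codon 3: AGA Arg / CGA Arg — synonymous.
Codon 4: UUG Leu / UUA Leu — synonymous.
Codon 5: GGU Gly / GGU Gly — identical.
Codon 6: AGA Arg / AGA Arg — identical.
Codon 7: GUA Val / GUU Val — synonymous.
Nonsynonymous differences: 0 → same protein.

yes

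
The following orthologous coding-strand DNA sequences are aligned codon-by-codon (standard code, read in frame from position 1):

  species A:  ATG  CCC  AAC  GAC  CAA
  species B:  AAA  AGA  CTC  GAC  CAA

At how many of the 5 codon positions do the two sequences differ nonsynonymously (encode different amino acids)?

3

Codon 1: ATG Met / AAA Lys — nonsynonymous.
Codon 2: CCC Pro / AGA Arg — nonsynonymous.
Codon 3: AAC Asn / CTC Leu — nonsynonymous.
Codon 4: GAC Asp / GAC Asp — identical.
Codon 5: CAA Gln / CAA Gln — identical.
Nonsynonymous differences: 3.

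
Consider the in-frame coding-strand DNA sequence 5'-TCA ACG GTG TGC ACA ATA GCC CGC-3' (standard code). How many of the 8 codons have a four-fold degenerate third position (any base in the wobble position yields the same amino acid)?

6

Codon 1 TCA (Ser): third position 4-fold.
Codon 2 ACG (Thr): third position 4-fold.
Codon 3 GTG (Val): third position 4-fold.
Codon 4 TGC (Cys): third position 2-fold.
Codon 5 ACA (Thr): third position 4-fold.
Codon 6 ATA (Ile): third position 3-fold.
Codon 7 GCC (Ala): third position 4-fold.
Codon 8 CGC (Arg): third position 4-fold.
Four-fold degenerate third positions: 6.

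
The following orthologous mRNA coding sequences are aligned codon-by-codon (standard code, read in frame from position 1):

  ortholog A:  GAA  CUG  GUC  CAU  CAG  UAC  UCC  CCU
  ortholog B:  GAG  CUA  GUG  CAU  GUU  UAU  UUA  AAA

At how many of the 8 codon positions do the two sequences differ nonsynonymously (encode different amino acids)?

3

Codon 1: GAA Glu / GAG Glu — synonymous.
Codon 2: CUG Leu / CUA Leu — synonymous.
Codon 3: GUC Val / GUG Val — synonymous.
Codon 4: CAU His / CAU His — identical.
Codon 5: CAG Gln / GUU Val — nonsynonymous.
Codon 6: UAC Tyr / UAU Tyr — synonymous.
Codon 7: UCC Ser / UUA Leu — nonsynonymous.
Codon 8: CCU Pro / AAA Lys — nonsynonymous.
Nonsynonymous differences: 3.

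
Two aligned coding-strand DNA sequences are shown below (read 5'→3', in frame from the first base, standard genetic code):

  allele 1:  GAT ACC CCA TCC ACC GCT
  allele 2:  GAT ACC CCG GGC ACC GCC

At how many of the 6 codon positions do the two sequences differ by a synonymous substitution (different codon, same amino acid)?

Codon 1: GAT Asp / GAT Asp — identical.
Codon 2: ACC Thr / ACC Thr — identical.
Codon 3: CCA Pro / CCG Pro — synonymous.
Codon 4: TCC Ser / GGC Gly — nonsynonymous.
Codon 5: ACC Thr / ACC Thr — identical.
Codon 6: GCT Ala / GCC Ala — synonymous.
Synonymous differences: 2.

2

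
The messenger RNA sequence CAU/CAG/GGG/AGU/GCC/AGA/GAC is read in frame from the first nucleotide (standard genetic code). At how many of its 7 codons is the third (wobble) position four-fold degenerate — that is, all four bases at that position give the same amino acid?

Codon 1 CAU (His): third position 2-fold.
Codon 2 CAG (Gln): third position 2-fold.
Codon 3 GGG (Gly): third position 4-fold.
Codon 4 AGU (Ser): third position 2-fold.
Codon 5 GCC (Ala): third position 4-fold.
Codon 6 AGA (Arg): third position 2-fold.
Codon 7 GAC (Asp): third position 2-fold.
Four-fold degenerate third positions: 2.

2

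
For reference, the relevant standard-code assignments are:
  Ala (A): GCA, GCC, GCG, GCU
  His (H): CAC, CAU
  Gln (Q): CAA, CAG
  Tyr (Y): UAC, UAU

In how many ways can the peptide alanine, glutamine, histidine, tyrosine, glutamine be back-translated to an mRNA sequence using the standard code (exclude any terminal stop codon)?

Ala: 4 codons.
Gln: 2 codons.
His: 2 codons.
Tyr: 2 codons.
Gln: 2 codons.
4 × 2 × 2 × 2 × 2 = 64.

64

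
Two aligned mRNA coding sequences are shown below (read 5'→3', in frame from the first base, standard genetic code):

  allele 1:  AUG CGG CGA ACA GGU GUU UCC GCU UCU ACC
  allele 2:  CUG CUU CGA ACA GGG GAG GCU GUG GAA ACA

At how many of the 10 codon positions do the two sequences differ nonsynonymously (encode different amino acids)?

Codon 1: AUG Met / CUG Leu — nonsynonymous.
Codon 2: CGG Arg / CUU Leu — nonsynonymous.
Codon 3: CGA Arg / CGA Arg — identical.
Codon 4: ACA Thr / ACA Thr — identical.
Codon 5: GGU Gly / GGG Gly — synonymous.
Codon 6: GUU Val / GAG Glu — nonsynonymous.
Codon 7: UCC Ser / GCU Ala — nonsynonymous.
Codon 8: GCU Ala / GUG Val — nonsynonymous.
Codon 9: UCU Ser / GAA Glu — nonsynonymous.
Codon 10: ACC Thr / ACA Thr — synonymous.
Nonsynonymous differences: 6.

6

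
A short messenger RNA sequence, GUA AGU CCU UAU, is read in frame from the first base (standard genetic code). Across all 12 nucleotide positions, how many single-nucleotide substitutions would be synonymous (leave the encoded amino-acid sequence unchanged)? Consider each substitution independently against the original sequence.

Codon 1 (GUA, Val): 3 synonymous substitutions.
Codon 2 (AGU, Ser): 1 synonymous substitution.
Codon 3 (CCU, Pro): 3 synonymous substitutions.
Codon 4 (UAU, Tyr): 1 synonymous substitution.
Total: 3 + 1 + 3 + 1 = 8.

8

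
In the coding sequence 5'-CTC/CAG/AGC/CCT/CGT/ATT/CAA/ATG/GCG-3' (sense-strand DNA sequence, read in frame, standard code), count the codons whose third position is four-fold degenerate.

4

Codon 1 CTC (Leu): third position 4-fold.
Codon 2 CAG (Gln): third position 2-fold.
Codon 3 AGC (Ser): third position 2-fold.
Codon 4 CCT (Pro): third position 4-fold.
Codon 5 CGT (Arg): third position 4-fold.
Codon 6 ATT (Ile): third position 3-fold.
Codon 7 CAA (Gln): third position 2-fold.
Codon 8 ATG (Met): third position 1-fold.
Codon 9 GCG (Ala): third position 4-fold.
Four-fold degenerate third positions: 4.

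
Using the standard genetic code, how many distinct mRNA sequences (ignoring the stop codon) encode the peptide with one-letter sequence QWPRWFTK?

768

Gln: 2 codons.
Trp: 1 codon.
Pro: 4 codons.
Arg: 6 codons.
Trp: 1 codon.
Phe: 2 codons.
Thr: 4 codons.
Lys: 2 codons.
2 × 1 × 4 × 6 × 1 × 2 × 4 × 2 = 768.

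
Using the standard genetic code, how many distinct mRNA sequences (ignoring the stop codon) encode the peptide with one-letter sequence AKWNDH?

64

Ala: 4 codons.
Lys: 2 codons.
Trp: 1 codon.
Asn: 2 codons.
Asp: 2 codons.
His: 2 codons.
4 × 2 × 1 × 2 × 2 × 2 = 64.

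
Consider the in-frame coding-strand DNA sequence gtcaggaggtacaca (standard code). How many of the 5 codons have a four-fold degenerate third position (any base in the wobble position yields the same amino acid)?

Codon 1 GTC (Val): third position 4-fold.
Codon 2 AGG (Arg): third position 2-fold.
Codon 3 AGG (Arg): third position 2-fold.
Codon 4 TAC (Tyr): third position 2-fold.
Codon 5 ACA (Thr): third position 4-fold.
Four-fold degenerate third positions: 2.

2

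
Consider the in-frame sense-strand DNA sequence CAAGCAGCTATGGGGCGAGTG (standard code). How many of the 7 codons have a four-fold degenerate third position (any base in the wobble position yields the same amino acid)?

Codon 1 CAA (Gln): third position 2-fold.
Codon 2 GCA (Ala): third position 4-fold.
Codon 3 GCT (Ala): third position 4-fold.
Codon 4 ATG (Met): third position 1-fold.
Codon 5 GGG (Gly): third position 4-fold.
Codon 6 CGA (Arg): third position 4-fold.
Codon 7 GTG (Val): third position 4-fold.
Four-fold degenerate third positions: 5.

5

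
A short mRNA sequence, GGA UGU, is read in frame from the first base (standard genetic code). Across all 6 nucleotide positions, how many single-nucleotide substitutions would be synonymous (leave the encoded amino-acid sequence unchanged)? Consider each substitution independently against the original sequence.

Codon 1 (GGA, Gly): 3 synonymous substitutions.
Codon 2 (UGU, Cys): 1 synonymous substitution.
Total: 3 + 1 = 4.

4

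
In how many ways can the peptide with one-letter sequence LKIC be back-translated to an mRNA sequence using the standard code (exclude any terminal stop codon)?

72

Leu: 6 codons.
Lys: 2 codons.
Ile: 3 codons.
Cys: 2 codons.
6 × 2 × 3 × 2 = 72.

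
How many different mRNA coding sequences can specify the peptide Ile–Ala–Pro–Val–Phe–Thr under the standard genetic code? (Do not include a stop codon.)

1536

Ile: 3 codons.
Ala: 4 codons.
Pro: 4 codons.
Val: 4 codons.
Phe: 2 codons.
Thr: 4 codons.
3 × 4 × 4 × 4 × 2 × 4 = 1536.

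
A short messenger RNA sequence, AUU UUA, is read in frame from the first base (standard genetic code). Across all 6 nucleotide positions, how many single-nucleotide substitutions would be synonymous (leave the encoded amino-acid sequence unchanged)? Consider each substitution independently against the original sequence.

4

Codon 1 (AUU, Ile): 2 synonymous substitutions.
Codon 2 (UUA, Leu): 2 synonymous substitutions.
Total: 2 + 2 = 4.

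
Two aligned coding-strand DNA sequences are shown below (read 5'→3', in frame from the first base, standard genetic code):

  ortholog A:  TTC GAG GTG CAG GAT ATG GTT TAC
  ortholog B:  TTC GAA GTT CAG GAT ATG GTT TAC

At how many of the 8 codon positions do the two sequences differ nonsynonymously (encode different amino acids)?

Codon 1: TTC Phe / TTC Phe — identical.
Codon 2: GAG Glu / GAA Glu — synonymous.
Codon 3: GTG Val / GTT Val — synonymous.
Codon 4: CAG Gln / CAG Gln — identical.
Codon 5: GAT Asp / GAT Asp — identical.
Codon 6: ATG Met / ATG Met — identical.
Codon 7: GTT Val / GTT Val — identical.
Codon 8: TAC Tyr / TAC Tyr — identical.
Nonsynonymous differences: 0.

0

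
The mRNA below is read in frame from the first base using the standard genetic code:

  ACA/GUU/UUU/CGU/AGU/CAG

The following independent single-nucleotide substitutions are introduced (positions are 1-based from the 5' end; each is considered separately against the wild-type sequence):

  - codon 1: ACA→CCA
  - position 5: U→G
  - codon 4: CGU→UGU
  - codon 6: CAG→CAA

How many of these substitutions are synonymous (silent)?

Codon 1: ACA (Thr) → CCA (Pro) — missense.
Codon 2: GUU (Val) → GGU (Gly) — missense.
Codon 4: CGU (Arg) → UGU (Cys) — missense.
Codon 6: CAG (Gln) → CAA (Gln) — synonymous.
Synonymous: 1 of 4.

1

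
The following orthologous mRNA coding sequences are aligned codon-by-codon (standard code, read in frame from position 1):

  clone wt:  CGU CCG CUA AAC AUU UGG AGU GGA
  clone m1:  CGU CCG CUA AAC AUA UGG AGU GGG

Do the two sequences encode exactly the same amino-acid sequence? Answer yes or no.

yes

Codon 1: CGU Arg / CGU Arg — identical.
Codon 2: CCG Pro / CCG Pro — identical.
Codon 3: CUA Leu / CUA Leu — identical.
Codon 4: AAC Asn / AAC Asn — identical.
Codon 5: AUU Ile / AUA Ile — synonymous.
Codon 6: UGG Trp / UGG Trp — identical.
Codon 7: AGU Ser / AGU Ser — identical.
Codon 8: GGA Gly / GGG Gly — synonymous.
Nonsynonymous differences: 0 → same protein.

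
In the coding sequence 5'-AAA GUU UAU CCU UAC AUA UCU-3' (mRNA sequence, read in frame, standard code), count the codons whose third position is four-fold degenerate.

3

Codon 1 AAA (Lys): third position 2-fold.
Codon 2 GUU (Val): third position 4-fold.
Codon 3 UAU (Tyr): third position 2-fold.
Codon 4 CCU (Pro): third position 4-fold.
Codon 5 UAC (Tyr): third position 2-fold.
Codon 6 AUA (Ile): third position 3-fold.
Codon 7 UCU (Ser): third position 4-fold.
Four-fold degenerate third positions: 3.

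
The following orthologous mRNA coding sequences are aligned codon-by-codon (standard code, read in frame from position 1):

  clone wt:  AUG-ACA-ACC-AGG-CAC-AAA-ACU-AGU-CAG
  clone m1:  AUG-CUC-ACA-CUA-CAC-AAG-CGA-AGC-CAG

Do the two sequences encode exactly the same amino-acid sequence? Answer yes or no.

no

Codon 1: AUG Met / AUG Met — identical.
Codon 2: ACA Thr / CUC Leu — nonsynonymous.
Codon 3: ACC Thr / ACA Thr — synonymous.
Codon 4: AGG Arg / CUA Leu — nonsynonymous.
Codon 5: CAC His / CAC His — identical.
Codon 6: AAA Lys / AAG Lys — synonymous.
Codon 7: ACU Thr / CGA Arg — nonsynonymous.
Codon 8: AGU Ser / AGC Ser — synonymous.
Codon 9: CAG Gln / CAG Gln — identical.
Nonsynonymous differences: 3 → different protein.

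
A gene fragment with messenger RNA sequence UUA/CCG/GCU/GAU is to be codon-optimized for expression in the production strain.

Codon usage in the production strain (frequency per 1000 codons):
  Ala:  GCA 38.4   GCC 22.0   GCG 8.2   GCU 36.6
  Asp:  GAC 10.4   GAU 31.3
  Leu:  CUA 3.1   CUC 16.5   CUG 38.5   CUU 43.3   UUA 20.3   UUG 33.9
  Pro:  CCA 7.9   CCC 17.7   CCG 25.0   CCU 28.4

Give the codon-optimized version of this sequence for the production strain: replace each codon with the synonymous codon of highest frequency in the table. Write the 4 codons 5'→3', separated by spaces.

CUU CCU GCA GAU

Codon 1 (Leu): best is CUU at 43.3.
Codon 2 (Pro): best is CCU at 28.4.
Codon 3 (Ala): best is GCA at 38.4.
Codon 4 (Asp): best is GAU at 31.3.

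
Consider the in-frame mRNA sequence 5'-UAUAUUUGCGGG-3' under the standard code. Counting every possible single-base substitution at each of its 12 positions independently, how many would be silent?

7

Codon 1 (UAU, Tyr): 1 synonymous substitution.
Codon 2 (AUU, Ile): 2 synonymous substitutions.
Codon 3 (UGC, Cys): 1 synonymous substitution.
Codon 4 (GGG, Gly): 3 synonymous substitutions.
Total: 1 + 2 + 1 + 3 = 7.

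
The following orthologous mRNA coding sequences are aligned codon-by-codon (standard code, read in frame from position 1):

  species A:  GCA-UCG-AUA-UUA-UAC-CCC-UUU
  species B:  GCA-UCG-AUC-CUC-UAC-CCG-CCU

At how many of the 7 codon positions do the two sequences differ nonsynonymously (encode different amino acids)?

1

Codon 1: GCA Ala / GCA Ala — identical.
Codon 2: UCG Ser / UCG Ser — identical.
Codon 3: AUA Ile / AUC Ile — synonymous.
Codon 4: UUA Leu / CUC Leu — synonymous.
Codon 5: UAC Tyr / UAC Tyr — identical.
Codon 6: CCC Pro / CCG Pro — synonymous.
Codon 7: UUU Phe / CCU Pro — nonsynonymous.
Nonsynonymous differences: 1.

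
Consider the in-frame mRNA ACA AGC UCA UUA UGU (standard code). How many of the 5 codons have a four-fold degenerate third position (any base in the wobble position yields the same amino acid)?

2

Codon 1 ACA (Thr): third position 4-fold.
Codon 2 AGC (Ser): third position 2-fold.
Codon 3 UCA (Ser): third position 4-fold.
Codon 4 UUA (Leu): third position 2-fold.
Codon 5 UGU (Cys): third position 2-fold.
Four-fold degenerate third positions: 2.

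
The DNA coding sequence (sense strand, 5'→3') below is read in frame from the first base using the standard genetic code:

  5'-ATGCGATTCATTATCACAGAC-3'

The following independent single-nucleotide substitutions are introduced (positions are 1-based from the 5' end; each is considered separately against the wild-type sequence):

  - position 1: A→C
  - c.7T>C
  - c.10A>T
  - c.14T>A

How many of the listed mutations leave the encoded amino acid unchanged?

Codon 1: ATG (Met) → CTG (Leu) — missense.
Codon 3: TTC (Phe) → CTC (Leu) — missense.
Codon 4: ATT (Ile) → TTT (Phe) — missense.
Codon 5: ATC (Ile) → AAC (Asn) — missense.
Synonymous: 0 of 4.

0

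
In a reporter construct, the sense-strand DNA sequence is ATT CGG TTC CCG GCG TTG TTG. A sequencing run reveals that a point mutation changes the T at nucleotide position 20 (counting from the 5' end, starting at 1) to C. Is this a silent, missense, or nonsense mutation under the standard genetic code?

Position 20 falls in codon 7: TTG → Leu.
After the substitution the codon is TCG → Ser.
Leu ≠ Ser, so this is a missense mutation.

missense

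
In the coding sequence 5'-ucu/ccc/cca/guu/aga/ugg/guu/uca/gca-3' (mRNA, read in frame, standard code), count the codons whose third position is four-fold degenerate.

7

Codon 1 UCU (Ser): third position 4-fold.
Codon 2 CCC (Pro): third position 4-fold.
Codon 3 CCA (Pro): third position 4-fold.
Codon 4 GUU (Val): third position 4-fold.
Codon 5 AGA (Arg): third position 2-fold.
Codon 6 UGG (Trp): third position 1-fold.
Codon 7 GUU (Val): third position 4-fold.
Codon 8 UCA (Ser): third position 4-fold.
Codon 9 GCA (Ala): third position 4-fold.
Four-fold degenerate third positions: 7.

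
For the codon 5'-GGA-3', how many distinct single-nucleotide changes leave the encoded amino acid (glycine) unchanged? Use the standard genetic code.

3

Position 1: none → 0 synonymous.
Position 2: none → 0 synonymous.
Position 3: GGU, GGC, GGG → 3 synonymous.
Total: 0 + 0 + 3 = 3.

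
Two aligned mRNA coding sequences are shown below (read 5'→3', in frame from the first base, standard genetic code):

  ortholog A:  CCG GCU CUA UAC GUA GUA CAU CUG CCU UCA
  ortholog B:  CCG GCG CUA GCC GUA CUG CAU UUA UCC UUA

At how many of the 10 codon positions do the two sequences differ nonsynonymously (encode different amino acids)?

Codon 1: CCG Pro / CCG Pro — identical.
Codon 2: GCU Ala / GCG Ala — synonymous.
Codon 3: CUA Leu / CUA Leu — identical.
Codon 4: UAC Tyr / GCC Ala — nonsynonymous.
Codon 5: GUA Val / GUA Val — identical.
Codon 6: GUA Val / CUG Leu — nonsynonymous.
Codon 7: CAU His / CAU His — identical.
Codon 8: CUG Leu / UUA Leu — synonymous.
Codon 9: CCU Pro / UCC Ser — nonsynonymous.
Codon 10: UCA Ser / UUA Leu — nonsynonymous.
Nonsynonymous differences: 4.

4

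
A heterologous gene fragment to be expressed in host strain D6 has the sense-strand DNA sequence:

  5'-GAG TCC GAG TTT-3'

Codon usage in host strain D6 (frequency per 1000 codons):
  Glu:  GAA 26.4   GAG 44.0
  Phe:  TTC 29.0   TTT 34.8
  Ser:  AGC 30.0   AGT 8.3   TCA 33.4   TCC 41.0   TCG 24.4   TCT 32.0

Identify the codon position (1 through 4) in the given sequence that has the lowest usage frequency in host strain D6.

Codon 1 GAG (Glu): 44.0 per 1000.
Codon 2 TCC (Ser): 41.0 per 1000.
Codon 3 GAG (Glu): 44.0 per 1000.
Codon 4 TTT (Phe): 34.8 per 1000.
Lowest frequency is 34.8 at codon 4.

4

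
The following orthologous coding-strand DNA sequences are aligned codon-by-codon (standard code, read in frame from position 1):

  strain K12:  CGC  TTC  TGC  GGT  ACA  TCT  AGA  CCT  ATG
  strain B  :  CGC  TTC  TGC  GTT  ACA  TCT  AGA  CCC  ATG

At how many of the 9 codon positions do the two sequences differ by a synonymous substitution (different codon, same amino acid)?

Codon 1: CGC Arg / CGC Arg — identical.
Codon 2: TTC Phe / TTC Phe — identical.
Codon 3: TGC Cys / TGC Cys — identical.
Codon 4: GGT Gly / GTT Val — nonsynonymous.
Codon 5: ACA Thr / ACA Thr — identical.
Codon 6: TCT Ser / TCT Ser — identical.
Codon 7: AGA Arg / AGA Arg — identical.
Codon 8: CCT Pro / CCC Pro — synonymous.
Codon 9: ATG Met / ATG Met — identical.
Synonymous differences: 1.

1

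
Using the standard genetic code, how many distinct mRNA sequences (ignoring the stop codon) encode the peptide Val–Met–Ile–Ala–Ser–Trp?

288

Val: 4 codons.
Met: 1 codon.
Ile: 3 codons.
Ala: 4 codons.
Ser: 6 codons.
Trp: 1 codon.
4 × 1 × 3 × 4 × 6 × 1 = 288.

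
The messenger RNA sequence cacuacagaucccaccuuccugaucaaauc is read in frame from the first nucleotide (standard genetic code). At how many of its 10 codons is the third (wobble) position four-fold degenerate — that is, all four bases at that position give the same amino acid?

3

Codon 1 CAC (His): third position 2-fold.
Codon 2 UAC (Tyr): third position 2-fold.
Codon 3 AGA (Arg): third position 2-fold.
Codon 4 UCC (Ser): third position 4-fold.
Codon 5 CAC (His): third position 2-fold.
Codon 6 CUU (Leu): third position 4-fold.
Codon 7 CCU (Pro): third position 4-fold.
Codon 8 GAU (Asp): third position 2-fold.
Codon 9 CAA (Gln): third position 2-fold.
Codon 10 AUC (Ile): third position 3-fold.
Four-fold degenerate third positions: 3.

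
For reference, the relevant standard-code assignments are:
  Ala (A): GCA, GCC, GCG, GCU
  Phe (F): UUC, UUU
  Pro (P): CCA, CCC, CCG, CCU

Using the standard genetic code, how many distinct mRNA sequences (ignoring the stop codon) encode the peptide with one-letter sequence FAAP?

128

Phe: 2 codons.
Ala: 4 codons.
Ala: 4 codons.
Pro: 4 codons.
2 × 4 × 4 × 4 = 128.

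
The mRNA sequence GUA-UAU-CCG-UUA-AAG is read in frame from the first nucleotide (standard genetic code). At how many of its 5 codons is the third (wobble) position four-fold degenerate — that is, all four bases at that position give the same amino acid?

2

Codon 1 GUA (Val): third position 4-fold.
Codon 2 UAU (Tyr): third position 2-fold.
Codon 3 CCG (Pro): third position 4-fold.
Codon 4 UUA (Leu): third position 2-fold.
Codon 5 AAG (Lys): third position 2-fold.
Four-fold degenerate third positions: 2.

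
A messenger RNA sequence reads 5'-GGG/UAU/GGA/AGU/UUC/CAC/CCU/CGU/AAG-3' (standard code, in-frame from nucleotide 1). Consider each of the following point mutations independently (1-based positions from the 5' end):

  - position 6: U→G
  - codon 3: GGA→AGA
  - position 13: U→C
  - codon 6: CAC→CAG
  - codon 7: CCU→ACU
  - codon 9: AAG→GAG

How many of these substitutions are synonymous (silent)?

0

Codon 2: UAU (Tyr) → UAG (Stop) — nonsense.
Codon 3: GGA (Gly) → AGA (Arg) — missense.
Codon 5: UUC (Phe) → CUC (Leu) — missense.
Codon 6: CAC (His) → CAG (Gln) — missense.
Codon 7: CCU (Pro) → ACU (Thr) — missense.
Codon 9: AAG (Lys) → GAG (Glu) — missense.
Synonymous: 0 of 6.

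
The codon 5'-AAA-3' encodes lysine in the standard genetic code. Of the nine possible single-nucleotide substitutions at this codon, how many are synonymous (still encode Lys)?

1

Position 1: none → 0 synonymous.
Position 2: none → 0 synonymous.
Position 3: AAG → 1 synonymous.
Total: 0 + 0 + 1 = 1.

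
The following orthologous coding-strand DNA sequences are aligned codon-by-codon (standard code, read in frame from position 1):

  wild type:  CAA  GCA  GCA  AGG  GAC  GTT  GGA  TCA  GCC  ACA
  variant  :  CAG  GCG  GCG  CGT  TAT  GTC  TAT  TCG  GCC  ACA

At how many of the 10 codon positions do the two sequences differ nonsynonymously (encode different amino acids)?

2

Codon 1: CAA Gln / CAG Gln — synonymous.
Codon 2: GCA Ala / GCG Ala — synonymous.
Codon 3: GCA Ala / GCG Ala — synonymous.
Codon 4: AGG Arg / CGT Arg — synonymous.
Codon 5: GAC Asp / TAT Tyr — nonsynonymous.
Codon 6: GTT Val / GTC Val — synonymous.
Codon 7: GGA Gly / TAT Tyr — nonsynonymous.
Codon 8: TCA Ser / TCG Ser — synonymous.
Codon 9: GCC Ala / GCC Ala — identical.
Codon 10: ACA Thr / ACA Thr — identical.
Nonsynonymous differences: 2.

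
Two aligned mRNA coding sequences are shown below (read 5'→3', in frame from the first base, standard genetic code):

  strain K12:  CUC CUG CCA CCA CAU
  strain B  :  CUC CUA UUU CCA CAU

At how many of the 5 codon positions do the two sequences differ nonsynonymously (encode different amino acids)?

1

Codon 1: CUC Leu / CUC Leu — identical.
Codon 2: CUG Leu / CUA Leu — synonymous.
Codon 3: CCA Pro / UUU Phe — nonsynonymous.
Codon 4: CCA Pro / CCA Pro — identical.
Codon 5: CAU His / CAU His — identical.
Nonsynonymous differences: 1.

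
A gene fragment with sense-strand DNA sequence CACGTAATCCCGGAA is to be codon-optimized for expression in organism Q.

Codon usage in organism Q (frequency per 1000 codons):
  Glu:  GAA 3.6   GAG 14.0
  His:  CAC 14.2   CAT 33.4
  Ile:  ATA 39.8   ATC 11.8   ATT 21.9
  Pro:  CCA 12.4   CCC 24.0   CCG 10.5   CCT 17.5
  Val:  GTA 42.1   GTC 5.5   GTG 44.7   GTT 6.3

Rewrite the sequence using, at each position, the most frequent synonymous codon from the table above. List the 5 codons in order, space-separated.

CAT GTG ATA CCC GAG

Codon 1 (His): best is CAT at 33.4.
Codon 2 (Val): best is GTG at 44.7.
Codon 3 (Ile): best is ATA at 39.8.
Codon 4 (Pro): best is CCC at 24.0.
Codon 5 (Glu): best is GAG at 14.0.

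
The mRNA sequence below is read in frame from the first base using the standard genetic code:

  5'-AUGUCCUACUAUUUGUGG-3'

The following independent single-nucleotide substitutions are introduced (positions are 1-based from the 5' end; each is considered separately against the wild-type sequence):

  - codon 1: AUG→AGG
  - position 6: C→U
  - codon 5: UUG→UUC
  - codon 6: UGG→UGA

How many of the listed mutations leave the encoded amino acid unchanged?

Codon 1: AUG (Met) → AGG (Arg) — missense.
Codon 2: UCC (Ser) → UCU (Ser) — synonymous.
Codon 5: UUG (Leu) → UUC (Phe) — missense.
Codon 6: UGG (Trp) → UGA (Stop) — nonsense.
Synonymous: 1 of 4.

1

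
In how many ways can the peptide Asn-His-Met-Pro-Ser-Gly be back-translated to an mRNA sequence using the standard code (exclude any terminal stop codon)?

384

Asn: 2 codons.
His: 2 codons.
Met: 1 codon.
Pro: 4 codons.
Ser: 6 codons.
Gly: 4 codons.
2 × 2 × 1 × 4 × 6 × 4 = 384.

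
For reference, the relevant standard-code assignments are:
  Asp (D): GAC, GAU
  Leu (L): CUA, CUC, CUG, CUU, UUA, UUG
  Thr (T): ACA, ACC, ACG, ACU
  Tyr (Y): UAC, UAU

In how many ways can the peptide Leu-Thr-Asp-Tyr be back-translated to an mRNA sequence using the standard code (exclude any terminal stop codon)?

Leu: 6 codons.
Thr: 4 codons.
Asp: 2 codons.
Tyr: 2 codons.
6 × 4 × 2 × 2 = 96.

96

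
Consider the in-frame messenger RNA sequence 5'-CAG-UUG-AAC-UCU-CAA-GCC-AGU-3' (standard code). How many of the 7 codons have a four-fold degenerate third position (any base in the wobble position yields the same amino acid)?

Codon 1 CAG (Gln): third position 2-fold.
Codon 2 UUG (Leu): third position 2-fold.
Codon 3 AAC (Asn): third position 2-fold.
Codon 4 UCU (Ser): third position 4-fold.
Codon 5 CAA (Gln): third position 2-fold.
Codon 6 GCC (Ala): third position 4-fold.
Codon 7 AGU (Ser): third position 2-fold.
Four-fold degenerate third positions: 2.

2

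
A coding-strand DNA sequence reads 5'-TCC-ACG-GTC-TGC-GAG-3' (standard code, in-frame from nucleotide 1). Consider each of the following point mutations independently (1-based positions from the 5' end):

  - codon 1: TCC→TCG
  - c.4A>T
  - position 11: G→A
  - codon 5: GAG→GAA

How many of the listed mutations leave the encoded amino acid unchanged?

2

Codon 1: TCC (Ser) → TCG (Ser) — synonymous.
Codon 2: ACG (Thr) → TCG (Ser) — missense.
Codon 4: TGC (Cys) → TAC (Tyr) — missense.
Codon 5: GAG (Glu) → GAA (Glu) — synonymous.
Synonymous: 2 of 4.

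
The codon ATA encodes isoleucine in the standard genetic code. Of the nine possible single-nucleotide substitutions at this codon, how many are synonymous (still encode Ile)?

2

Position 1: none → 0 synonymous.
Position 2: none → 0 synonymous.
Position 3: ATT, ATC → 2 synonymous.
Total: 0 + 0 + 2 = 2.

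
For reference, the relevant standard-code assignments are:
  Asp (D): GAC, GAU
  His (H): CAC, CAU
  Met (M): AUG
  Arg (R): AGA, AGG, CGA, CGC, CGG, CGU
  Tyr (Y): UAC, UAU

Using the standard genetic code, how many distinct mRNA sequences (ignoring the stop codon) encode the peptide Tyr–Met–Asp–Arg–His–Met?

Tyr: 2 codons.
Met: 1 codon.
Asp: 2 codons.
Arg: 6 codons.
His: 2 codons.
Met: 1 codon.
2 × 1 × 2 × 6 × 2 × 1 = 48.

48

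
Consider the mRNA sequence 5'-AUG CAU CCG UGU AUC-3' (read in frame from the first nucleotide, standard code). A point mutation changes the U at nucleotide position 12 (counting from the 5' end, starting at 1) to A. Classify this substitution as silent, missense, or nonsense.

Position 12 falls in codon 4: UGU → Cys.
After the substitution the codon is UGA → Stop.
The new codon is a stop codon, so this is a nonsense mutation.

nonsense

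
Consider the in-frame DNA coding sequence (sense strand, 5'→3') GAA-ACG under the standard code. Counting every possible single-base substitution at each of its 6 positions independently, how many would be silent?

Codon 1 (GAA, Glu): 1 synonymous substitution.
Codon 2 (ACG, Thr): 3 synonymous substitutions.
Total: 1 + 3 = 4.

4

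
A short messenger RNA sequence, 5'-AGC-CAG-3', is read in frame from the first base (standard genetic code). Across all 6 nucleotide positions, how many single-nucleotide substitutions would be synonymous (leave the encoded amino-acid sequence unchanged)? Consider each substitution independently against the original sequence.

2

Codon 1 (AGC, Ser): 1 synonymous substitution.
Codon 2 (CAG, Gln): 1 synonymous substitution.
Total: 1 + 1 = 2.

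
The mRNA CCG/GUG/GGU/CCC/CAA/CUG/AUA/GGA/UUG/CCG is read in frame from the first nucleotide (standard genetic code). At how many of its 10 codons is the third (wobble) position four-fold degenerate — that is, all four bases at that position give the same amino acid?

Codon 1 CCG (Pro): third position 4-fold.
Codon 2 GUG (Val): third position 4-fold.
Codon 3 GGU (Gly): third position 4-fold.
Codon 4 CCC (Pro): third position 4-fold.
Codon 5 CAA (Gln): third position 2-fold.
Codon 6 CUG (Leu): third position 4-fold.
Codon 7 AUA (Ile): third position 3-fold.
Codon 8 GGA (Gly): third position 4-fold.
Codon 9 UUG (Leu): third position 2-fold.
Codon 10 CCG (Pro): third position 4-fold.
Four-fold degenerate third positions: 7.

7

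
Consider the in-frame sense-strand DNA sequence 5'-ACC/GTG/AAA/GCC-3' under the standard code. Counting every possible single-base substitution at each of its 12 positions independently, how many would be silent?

10

Codon 1 (ACC, Thr): 3 synonymous substitutions.
Codon 2 (GTG, Val): 3 synonymous substitutions.
Codon 3 (AAA, Lys): 1 synonymous substitution.
Codon 4 (GCC, Ala): 3 synonymous substitutions.
Total: 3 + 3 + 1 + 3 = 10.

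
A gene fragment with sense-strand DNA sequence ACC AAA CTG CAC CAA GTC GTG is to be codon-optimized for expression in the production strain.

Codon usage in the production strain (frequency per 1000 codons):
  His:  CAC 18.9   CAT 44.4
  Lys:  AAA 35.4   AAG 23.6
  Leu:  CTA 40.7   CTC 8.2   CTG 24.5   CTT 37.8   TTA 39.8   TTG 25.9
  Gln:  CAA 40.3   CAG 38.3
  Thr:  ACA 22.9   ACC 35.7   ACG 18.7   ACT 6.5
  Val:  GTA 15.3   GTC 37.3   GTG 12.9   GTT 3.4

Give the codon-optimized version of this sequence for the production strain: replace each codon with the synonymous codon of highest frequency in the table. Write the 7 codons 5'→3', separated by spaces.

ACC AAA CTA CAT CAA GTC GTC

Codon 1 (Thr): best is ACC at 35.7.
Codon 2 (Lys): best is AAA at 35.4.
Codon 3 (Leu): best is CTA at 40.7.
Codon 4 (His): best is CAT at 44.4.
Codon 5 (Gln): best is CAA at 40.3.
Codon 6 (Val): best is GTC at 37.3.
Codon 7 (Val): best is GTC at 37.3.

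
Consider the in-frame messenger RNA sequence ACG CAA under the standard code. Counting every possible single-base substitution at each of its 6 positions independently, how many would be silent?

Codon 1 (ACG, Thr): 3 synonymous substitutions.
Codon 2 (CAA, Gln): 1 synonymous substitution.
Total: 3 + 1 = 4.

4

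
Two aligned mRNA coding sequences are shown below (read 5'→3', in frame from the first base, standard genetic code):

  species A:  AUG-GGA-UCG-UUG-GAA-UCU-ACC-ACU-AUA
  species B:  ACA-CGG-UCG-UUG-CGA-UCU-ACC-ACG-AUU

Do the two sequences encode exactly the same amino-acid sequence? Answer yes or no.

Codon 1: AUG Met / ACA Thr — nonsynonymous.
Codon 2: GGA Gly / CGG Arg — nonsynonymous.
Codon 3: UCG Ser / UCG Ser — identical.
Codon 4: UUG Leu / UUG Leu — identical.
Codon 5: GAA Glu / CGA Arg — nonsynonymous.
Codon 6: UCU Ser / UCU Ser — identical.
Codon 7: ACC Thr / ACC Thr — identical.
Codon 8: ACU Thr / ACG Thr — synonymous.
Codon 9: AUA Ile / AUU Ile — synonymous.
Nonsynonymous differences: 3 → different protein.

no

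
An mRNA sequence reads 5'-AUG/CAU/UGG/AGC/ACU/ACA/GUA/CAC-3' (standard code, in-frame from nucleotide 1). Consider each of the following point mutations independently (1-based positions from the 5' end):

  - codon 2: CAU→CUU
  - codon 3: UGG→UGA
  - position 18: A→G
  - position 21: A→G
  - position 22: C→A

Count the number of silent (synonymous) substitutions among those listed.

Codon 2: CAU (His) → CUU (Leu) — missense.
Codon 3: UGG (Trp) → UGA (Stop) — nonsense.
Codon 6: ACA (Thr) → ACG (Thr) — synonymous.
Codon 7: GUA (Val) → GUG (Val) — synonymous.
Codon 8: CAC (His) → AAC (Asn) — missense.
Synonymous: 2 of 5.

2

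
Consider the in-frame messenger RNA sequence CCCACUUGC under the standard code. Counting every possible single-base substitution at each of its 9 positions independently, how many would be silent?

Codon 1 (CCC, Pro): 3 synonymous substitutions.
Codon 2 (ACU, Thr): 3 synonymous substitutions.
Codon 3 (UGC, Cys): 1 synonymous substitution.
Total: 3 + 3 + 1 = 7.

7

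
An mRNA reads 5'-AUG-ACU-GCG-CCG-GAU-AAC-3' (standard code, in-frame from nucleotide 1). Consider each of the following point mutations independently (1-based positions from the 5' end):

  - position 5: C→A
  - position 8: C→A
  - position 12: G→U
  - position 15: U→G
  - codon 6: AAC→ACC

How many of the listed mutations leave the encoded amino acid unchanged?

1

Codon 2: ACU (Thr) → AAU (Asn) — missense.
Codon 3: GCG (Ala) → GAG (Glu) — missense.
Codon 4: CCG (Pro) → CCU (Pro) — synonymous.
Codon 5: GAU (Asp) → GAG (Glu) — missense.
Codon 6: AAC (Asn) → ACC (Thr) — missense.
Synonymous: 1 of 5.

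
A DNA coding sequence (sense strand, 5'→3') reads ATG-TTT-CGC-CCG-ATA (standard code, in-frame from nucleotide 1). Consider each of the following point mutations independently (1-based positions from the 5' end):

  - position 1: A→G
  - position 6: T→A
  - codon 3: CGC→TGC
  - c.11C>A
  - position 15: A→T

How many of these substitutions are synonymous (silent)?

1

Codon 1: ATG (Met) → GTG (Val) — missense.
Codon 2: TTT (Phe) → TTA (Leu) — missense.
Codon 3: CGC (Arg) → TGC (Cys) — missense.
Codon 4: CCG (Pro) → CAG (Gln) — missense.
Codon 5: ATA (Ile) → ATT (Ile) — synonymous.
Synonymous: 1 of 5.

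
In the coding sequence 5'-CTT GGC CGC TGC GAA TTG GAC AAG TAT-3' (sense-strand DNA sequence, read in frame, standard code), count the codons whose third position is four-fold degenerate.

Codon 1 CTT (Leu): third position 4-fold.
Codon 2 GGC (Gly): third position 4-fold.
Codon 3 CGC (Arg): third position 4-fold.
Codon 4 TGC (Cys): third position 2-fold.
Codon 5 GAA (Glu): third position 2-fold.
Codon 6 TTG (Leu): third position 2-fold.
Codon 7 GAC (Asp): third position 2-fold.
Codon 8 AAG (Lys): third position 2-fold.
Codon 9 TAT (Tyr): third position 2-fold.
Four-fold degenerate third positions: 3.

3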